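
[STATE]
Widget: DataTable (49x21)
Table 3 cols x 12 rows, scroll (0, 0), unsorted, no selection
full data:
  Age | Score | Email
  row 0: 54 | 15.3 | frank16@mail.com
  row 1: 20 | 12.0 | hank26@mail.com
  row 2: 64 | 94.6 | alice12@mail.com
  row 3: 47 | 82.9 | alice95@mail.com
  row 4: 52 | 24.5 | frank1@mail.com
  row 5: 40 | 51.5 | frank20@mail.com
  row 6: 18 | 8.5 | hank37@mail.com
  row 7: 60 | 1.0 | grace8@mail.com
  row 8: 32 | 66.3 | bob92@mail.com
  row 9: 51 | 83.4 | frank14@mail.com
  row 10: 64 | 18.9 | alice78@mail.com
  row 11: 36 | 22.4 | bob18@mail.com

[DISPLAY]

Age│Score│Email                                  
───┼─────┼────────────────                       
54 │15.3 │frank16@mail.com                       
20 │12.0 │hank26@mail.com                        
64 │94.6 │alice12@mail.com                       
47 │82.9 │alice95@mail.com                       
52 │24.5 │frank1@mail.com                        
40 │51.5 │frank20@mail.com                       
18 │8.5  │hank37@mail.com                        
60 │1.0  │grace8@mail.com                        
32 │66.3 │bob92@mail.com                         
51 │83.4 │frank14@mail.com                       
64 │18.9 │alice78@mail.com                       
36 │22.4 │bob18@mail.com                         
                                                 
                                                 
                                                 
                                                 
                                                 
                                                 
                                                 


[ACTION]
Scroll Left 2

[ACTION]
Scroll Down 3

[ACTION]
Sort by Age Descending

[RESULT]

Ag▼│Score│Email                                  
───┼─────┼────────────────                       
64 │94.6 │alice12@mail.com                       
64 │18.9 │alice78@mail.com                       
60 │1.0  │grace8@mail.com                        
54 │15.3 │frank16@mail.com                       
52 │24.5 │frank1@mail.com                        
51 │83.4 │frank14@mail.com                       
47 │82.9 │alice95@mail.com                       
40 │51.5 │frank20@mail.com                       
36 │22.4 │bob18@mail.com                         
32 │66.3 │bob92@mail.com                         
20 │12.0 │hank26@mail.com                        
18 │8.5  │hank37@mail.com                        
                                                 
                                                 
                                                 
                                                 
                                                 
                                                 
                                                 


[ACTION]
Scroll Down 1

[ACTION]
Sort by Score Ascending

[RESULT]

Age│Scor▲│Email                                  
───┼─────┼────────────────                       
60 │1.0  │grace8@mail.com                        
18 │8.5  │hank37@mail.com                        
20 │12.0 │hank26@mail.com                        
54 │15.3 │frank16@mail.com                       
64 │18.9 │alice78@mail.com                       
36 │22.4 │bob18@mail.com                         
52 │24.5 │frank1@mail.com                        
40 │51.5 │frank20@mail.com                       
32 │66.3 │bob92@mail.com                         
47 │82.9 │alice95@mail.com                       
51 │83.4 │frank14@mail.com                       
64 │94.6 │alice12@mail.com                       
                                                 
                                                 
                                                 
                                                 
                                                 
                                                 
                                                 


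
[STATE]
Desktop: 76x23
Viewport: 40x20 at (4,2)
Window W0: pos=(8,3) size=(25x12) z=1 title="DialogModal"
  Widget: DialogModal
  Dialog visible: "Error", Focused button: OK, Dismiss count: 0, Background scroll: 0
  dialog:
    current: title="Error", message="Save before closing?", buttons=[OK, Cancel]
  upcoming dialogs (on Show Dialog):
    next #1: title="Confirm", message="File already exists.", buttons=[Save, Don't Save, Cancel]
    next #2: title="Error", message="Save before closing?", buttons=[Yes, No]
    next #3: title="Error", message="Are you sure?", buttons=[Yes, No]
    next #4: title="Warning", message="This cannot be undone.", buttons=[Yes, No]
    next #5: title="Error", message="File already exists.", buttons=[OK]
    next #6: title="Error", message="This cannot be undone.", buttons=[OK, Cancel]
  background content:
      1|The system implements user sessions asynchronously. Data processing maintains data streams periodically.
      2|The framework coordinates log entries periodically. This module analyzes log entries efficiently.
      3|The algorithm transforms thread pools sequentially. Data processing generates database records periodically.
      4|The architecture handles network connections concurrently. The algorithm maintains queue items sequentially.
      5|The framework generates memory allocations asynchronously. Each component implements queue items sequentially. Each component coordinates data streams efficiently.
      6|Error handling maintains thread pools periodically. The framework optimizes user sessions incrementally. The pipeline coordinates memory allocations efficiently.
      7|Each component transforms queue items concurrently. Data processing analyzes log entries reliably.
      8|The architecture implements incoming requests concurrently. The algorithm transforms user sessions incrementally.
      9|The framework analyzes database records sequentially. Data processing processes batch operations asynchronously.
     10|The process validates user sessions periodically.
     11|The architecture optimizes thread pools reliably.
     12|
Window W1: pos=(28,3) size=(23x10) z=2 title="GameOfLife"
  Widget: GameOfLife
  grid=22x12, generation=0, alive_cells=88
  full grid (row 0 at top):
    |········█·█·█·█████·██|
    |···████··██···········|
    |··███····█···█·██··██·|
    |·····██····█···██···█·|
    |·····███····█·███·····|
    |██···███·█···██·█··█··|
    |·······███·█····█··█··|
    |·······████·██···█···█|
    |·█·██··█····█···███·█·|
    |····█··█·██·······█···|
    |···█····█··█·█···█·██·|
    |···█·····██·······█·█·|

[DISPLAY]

                                        
    ┏━━━━━━━━━━━━━━━━━━━┏━━━━━━━━━━━━━━━
    ┃ DialogModal       ┃ GameOfLife    
    ┠───────────────────┠───────────────
    ┃The system implemen┃Gen: 0         
    ┃Th┌────────────────┃·····██····█···
    ┃Th│      Error     ┃·····███····█·█
    ┃Th│Save before clos┃██···███·█···██
    ┃Th│  [OK]  Cancel  ┃·······███·█···
    ┃Er└────────────────┃·······████·██·
    ┃Each component tran┗━━━━━━━━━━━━━━━
    ┃The architecture implem┃           
    ┗━━━━━━━━━━━━━━━━━━━━━━━┛           
                                        
                                        
                                        
                                        
                                        
                                        
                                        


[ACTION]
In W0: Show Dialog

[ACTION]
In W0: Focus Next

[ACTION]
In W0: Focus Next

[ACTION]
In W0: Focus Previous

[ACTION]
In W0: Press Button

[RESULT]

                                        
    ┏━━━━━━━━━━━━━━━━━━━┏━━━━━━━━━━━━━━━
    ┃ DialogModal       ┃ GameOfLife    
    ┠───────────────────┠───────────────
    ┃The system implemen┃Gen: 0         
    ┃The framework coord┃·····██····█···
    ┃The algorithm trans┃·····███····█·█
    ┃The architecture ha┃██···███·█···██
    ┃The framework gener┃·······███·█···
    ┃Error handling main┃·······████·██·
    ┃Each component tran┗━━━━━━━━━━━━━━━
    ┃The architecture implem┃           
    ┗━━━━━━━━━━━━━━━━━━━━━━━┛           
                                        
                                        
                                        
                                        
                                        
                                        
                                        


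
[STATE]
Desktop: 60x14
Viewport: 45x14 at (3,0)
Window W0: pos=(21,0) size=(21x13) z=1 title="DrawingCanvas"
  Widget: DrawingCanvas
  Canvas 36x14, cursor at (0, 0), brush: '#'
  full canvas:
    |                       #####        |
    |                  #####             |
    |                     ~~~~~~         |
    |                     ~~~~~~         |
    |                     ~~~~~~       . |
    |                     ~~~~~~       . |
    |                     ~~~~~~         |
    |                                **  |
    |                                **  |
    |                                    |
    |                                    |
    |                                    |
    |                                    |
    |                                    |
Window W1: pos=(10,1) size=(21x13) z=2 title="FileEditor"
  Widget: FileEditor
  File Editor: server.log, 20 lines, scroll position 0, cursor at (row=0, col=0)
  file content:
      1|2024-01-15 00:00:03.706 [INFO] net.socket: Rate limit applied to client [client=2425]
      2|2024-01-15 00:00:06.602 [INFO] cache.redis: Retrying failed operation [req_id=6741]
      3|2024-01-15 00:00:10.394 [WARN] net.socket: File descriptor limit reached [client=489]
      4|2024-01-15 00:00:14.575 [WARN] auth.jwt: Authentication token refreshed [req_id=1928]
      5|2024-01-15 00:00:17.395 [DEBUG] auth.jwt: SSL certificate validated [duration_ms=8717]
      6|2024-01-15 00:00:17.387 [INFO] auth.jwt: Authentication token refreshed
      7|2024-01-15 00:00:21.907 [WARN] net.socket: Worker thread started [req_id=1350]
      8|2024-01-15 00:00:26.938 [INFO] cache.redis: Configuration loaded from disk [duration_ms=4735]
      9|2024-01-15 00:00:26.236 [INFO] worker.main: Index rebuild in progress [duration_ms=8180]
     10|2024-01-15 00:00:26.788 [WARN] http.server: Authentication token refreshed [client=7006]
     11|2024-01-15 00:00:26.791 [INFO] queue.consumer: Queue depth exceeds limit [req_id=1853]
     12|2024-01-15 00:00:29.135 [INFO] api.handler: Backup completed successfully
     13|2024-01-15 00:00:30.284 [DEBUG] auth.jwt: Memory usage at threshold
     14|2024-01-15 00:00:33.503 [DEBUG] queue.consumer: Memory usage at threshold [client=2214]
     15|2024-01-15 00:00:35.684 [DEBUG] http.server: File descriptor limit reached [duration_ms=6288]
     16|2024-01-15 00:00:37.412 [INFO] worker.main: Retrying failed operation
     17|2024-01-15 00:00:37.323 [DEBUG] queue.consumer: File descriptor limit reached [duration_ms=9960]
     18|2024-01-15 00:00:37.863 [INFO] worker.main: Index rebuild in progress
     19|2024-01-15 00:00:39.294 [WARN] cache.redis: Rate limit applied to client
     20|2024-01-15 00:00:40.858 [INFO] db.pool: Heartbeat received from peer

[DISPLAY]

                  ┏━━━━━━━━━━━━━━━━━━━┓      
       ┏━━━━━━━━━━━━━━━━━━━┓anvas     ┃      
       ┃ FileEditor        ┃──────────┨      
       ┠───────────────────┨          ┃      
       ┃█024-01-15 00:00:0▲┃         #┃      
       ┃2024-01-15 00:00:0█┃          ┃      
       ┃2024-01-15 00:00:1░┃          ┃      
       ┃2024-01-15 00:00:1░┃          ┃      
       ┃2024-01-15 00:00:1░┃          ┃      
       ┃2024-01-15 00:00:1░┃          ┃      
       ┃2024-01-15 00:00:2░┃          ┃      
       ┃2024-01-15 00:00:2░┃          ┃      
       ┃2024-01-15 00:00:2▼┃━━━━━━━━━━┛      
       ┗━━━━━━━━━━━━━━━━━━━┛                 


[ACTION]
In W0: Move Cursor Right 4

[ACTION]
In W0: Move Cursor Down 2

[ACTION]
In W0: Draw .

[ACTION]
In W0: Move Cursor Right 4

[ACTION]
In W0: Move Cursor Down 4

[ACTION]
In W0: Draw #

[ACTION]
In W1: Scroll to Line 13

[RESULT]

                  ┏━━━━━━━━━━━━━━━━━━━┓      
       ┏━━━━━━━━━━━━━━━━━━━┓anvas     ┃      
       ┃ FileEditor        ┃──────────┨      
       ┠───────────────────┨          ┃      
       ┃2024-01-15 00:00:2▲┃         #┃      
       ┃2024-01-15 00:00:3░┃          ┃      
       ┃2024-01-15 00:00:3░┃          ┃      
       ┃2024-01-15 00:00:3░┃          ┃      
       ┃2024-01-15 00:00:3░┃          ┃      
       ┃2024-01-15 00:00:3░┃          ┃      
       ┃2024-01-15 00:00:3░┃          ┃      
       ┃2024-01-15 00:00:3█┃          ┃      
       ┃2024-01-15 00:00:4▼┃━━━━━━━━━━┛      
       ┗━━━━━━━━━━━━━━━━━━━┛                 


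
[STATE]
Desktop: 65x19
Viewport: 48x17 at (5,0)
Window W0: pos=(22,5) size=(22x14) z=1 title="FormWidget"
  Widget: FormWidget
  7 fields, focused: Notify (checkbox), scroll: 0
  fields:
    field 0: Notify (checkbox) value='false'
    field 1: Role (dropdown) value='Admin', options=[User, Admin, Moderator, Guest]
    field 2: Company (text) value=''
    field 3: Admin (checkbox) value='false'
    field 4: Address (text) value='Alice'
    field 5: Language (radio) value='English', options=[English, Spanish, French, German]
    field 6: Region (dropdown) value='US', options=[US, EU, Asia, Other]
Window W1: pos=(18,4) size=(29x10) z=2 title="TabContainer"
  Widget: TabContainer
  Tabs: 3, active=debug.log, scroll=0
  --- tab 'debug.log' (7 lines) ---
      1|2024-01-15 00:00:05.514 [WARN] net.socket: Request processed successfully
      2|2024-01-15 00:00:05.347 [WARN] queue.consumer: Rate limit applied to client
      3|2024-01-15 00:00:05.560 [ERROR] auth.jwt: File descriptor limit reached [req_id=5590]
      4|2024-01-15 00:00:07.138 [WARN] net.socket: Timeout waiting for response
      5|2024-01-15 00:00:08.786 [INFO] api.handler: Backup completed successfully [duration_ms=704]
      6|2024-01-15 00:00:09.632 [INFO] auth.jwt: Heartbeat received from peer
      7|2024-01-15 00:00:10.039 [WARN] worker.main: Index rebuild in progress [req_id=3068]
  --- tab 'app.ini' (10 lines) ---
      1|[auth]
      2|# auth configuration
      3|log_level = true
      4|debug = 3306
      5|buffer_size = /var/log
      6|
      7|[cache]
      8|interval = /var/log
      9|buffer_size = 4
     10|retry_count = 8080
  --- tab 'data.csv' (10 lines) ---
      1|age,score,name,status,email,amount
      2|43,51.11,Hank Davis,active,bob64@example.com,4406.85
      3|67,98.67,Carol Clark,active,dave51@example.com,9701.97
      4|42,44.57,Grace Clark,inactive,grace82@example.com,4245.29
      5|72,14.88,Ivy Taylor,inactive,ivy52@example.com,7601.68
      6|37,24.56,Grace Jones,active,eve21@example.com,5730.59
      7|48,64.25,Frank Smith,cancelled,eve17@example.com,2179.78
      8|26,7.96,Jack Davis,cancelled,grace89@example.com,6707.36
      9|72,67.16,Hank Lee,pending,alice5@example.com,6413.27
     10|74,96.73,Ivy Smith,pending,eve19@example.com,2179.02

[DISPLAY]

                                                
                                                
                                                
                                                
             ┏━━━━━━━━━━━━━━━━━━━━━━━━━━━┓      
             ┃ TabContainer              ┃      
             ┠───────────────────────────┨      
             ┃[debug.log]│ app.ini │ data┃      
             ┃───────────────────────────┃      
             ┃2024-01-15 00:00:05.514 [WA┃      
             ┃2024-01-15 00:00:05.347 [WA┃      
             ┃2024-01-15 00:00:05.560 [ER┃      
             ┃2024-01-15 00:00:07.138 [WA┃      
             ┗━━━━━━━━━━━━━━━━━━━━━━━━━━━┛      
                 ┃  Region:     [US ▼]┃         
                 ┃                    ┃         
                 ┃                    ┃         


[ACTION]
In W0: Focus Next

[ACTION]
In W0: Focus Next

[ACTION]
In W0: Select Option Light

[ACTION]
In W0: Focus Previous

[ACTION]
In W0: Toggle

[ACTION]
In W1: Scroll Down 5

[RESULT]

                                                
                                                
                                                
                                                
             ┏━━━━━━━━━━━━━━━━━━━━━━━━━━━┓      
             ┃ TabContainer              ┃      
             ┠───────────────────────────┨      
             ┃[debug.log]│ app.ini │ data┃      
             ┃───────────────────────────┃      
             ┃2024-01-15 00:00:09.632 [IN┃      
             ┃2024-01-15 00:00:10.039 [WA┃      
             ┃                           ┃      
             ┃                           ┃      
             ┗━━━━━━━━━━━━━━━━━━━━━━━━━━━┛      
                 ┃  Region:     [US ▼]┃         
                 ┃                    ┃         
                 ┃                    ┃         


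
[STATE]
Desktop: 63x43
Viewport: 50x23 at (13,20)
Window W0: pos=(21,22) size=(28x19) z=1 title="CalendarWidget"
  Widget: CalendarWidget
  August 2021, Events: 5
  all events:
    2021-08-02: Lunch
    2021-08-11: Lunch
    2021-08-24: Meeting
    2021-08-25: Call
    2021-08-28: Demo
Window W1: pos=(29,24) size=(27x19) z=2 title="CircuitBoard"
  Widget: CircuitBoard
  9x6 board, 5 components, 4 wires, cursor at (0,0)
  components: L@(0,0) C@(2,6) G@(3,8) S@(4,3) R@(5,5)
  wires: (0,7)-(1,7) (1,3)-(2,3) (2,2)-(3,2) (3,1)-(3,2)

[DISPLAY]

                                                  
                                                  
        ┏━━━━━━━━━━━━━━━━━━━━━━━━━━┓              
        ┃ CalendarWidget           ┃              
        ┠───────┏━━━━━━━━━━━━━━━━━━━━━━━━━┓       
        ┃       ┃ CircuitBoard            ┃       
        ┃Mo Tu W┠─────────────────────────┨       
        ┃       ┃   0 1 2 3 4 5 6 7 8     ┃       
        ┃ 2*  3 ┃0  [L]                   ┃       
        ┃ 9 10 1┃                         ┃       
        ┃16 17 1┃1               ·        ┃       
        ┃23 24* ┃                │        ┃       
        ┃30 31  ┃2           ·   ·        ┃       
        ┃       ┃            │            ┃       
        ┃       ┃3       · ─ ·            ┃       
        ┃       ┃                         ┃       
        ┃       ┃4               S        ┃       
        ┃       ┃                         ┃       
        ┃       ┃5                       R┃       
        ┃       ┃Cursor: (0,0)            ┃       
        ┗━━━━━━━┃                         ┃       
                ┃                         ┃       
                ┗━━━━━━━━━━━━━━━━━━━━━━━━━┛       


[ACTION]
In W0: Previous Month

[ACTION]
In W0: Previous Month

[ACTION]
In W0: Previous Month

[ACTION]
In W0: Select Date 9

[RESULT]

                                                  
                                                  
        ┏━━━━━━━━━━━━━━━━━━━━━━━━━━┓              
        ┃ CalendarWidget           ┃              
        ┠───────┏━━━━━━━━━━━━━━━━━━━━━━━━━┓       
        ┃       ┃ CircuitBoard            ┃       
        ┃Mo Tu W┠─────────────────────────┨       
        ┃       ┃   0 1 2 3 4 5 6 7 8     ┃       
        ┃ 3  4  ┃0  [L]                   ┃       
        ┃10 11 1┃                         ┃       
        ┃17 18 1┃1               ·        ┃       
        ┃24 25 2┃                │        ┃       
        ┃31     ┃2           ·   ·        ┃       
        ┃       ┃            │            ┃       
        ┃       ┃3       · ─ ·            ┃       
        ┃       ┃                         ┃       
        ┃       ┃4               S        ┃       
        ┃       ┃                         ┃       
        ┃       ┃5                       R┃       
        ┃       ┃Cursor: (0,0)            ┃       
        ┗━━━━━━━┃                         ┃       
                ┃                         ┃       
                ┗━━━━━━━━━━━━━━━━━━━━━━━━━┛       


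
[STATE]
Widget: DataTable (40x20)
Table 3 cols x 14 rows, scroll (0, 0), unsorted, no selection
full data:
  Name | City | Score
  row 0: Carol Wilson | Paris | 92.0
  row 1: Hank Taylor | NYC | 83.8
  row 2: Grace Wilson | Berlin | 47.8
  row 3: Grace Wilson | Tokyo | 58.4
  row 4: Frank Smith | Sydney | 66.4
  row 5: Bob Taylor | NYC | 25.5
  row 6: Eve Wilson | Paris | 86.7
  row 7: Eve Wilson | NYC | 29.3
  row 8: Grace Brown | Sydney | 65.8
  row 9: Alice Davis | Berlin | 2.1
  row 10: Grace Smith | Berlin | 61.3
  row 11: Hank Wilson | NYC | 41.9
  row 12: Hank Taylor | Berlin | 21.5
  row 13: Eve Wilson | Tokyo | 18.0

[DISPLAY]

Name        │City  │Score               
────────────┼──────┼─────               
Carol Wilson│Paris │92.0                
Hank Taylor │NYC   │83.8                
Grace Wilson│Berlin│47.8                
Grace Wilson│Tokyo │58.4                
Frank Smith │Sydney│66.4                
Bob Taylor  │NYC   │25.5                
Eve Wilson  │Paris │86.7                
Eve Wilson  │NYC   │29.3                
Grace Brown │Sydney│65.8                
Alice Davis │Berlin│2.1                 
Grace Smith │Berlin│61.3                
Hank Wilson │NYC   │41.9                
Hank Taylor │Berlin│21.5                
Eve Wilson  │Tokyo │18.0                
                                        
                                        
                                        
                                        


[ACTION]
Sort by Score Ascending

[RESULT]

Name        │City  │Scor▲               
────────────┼──────┼─────               
Alice Davis │Berlin│2.1                 
Eve Wilson  │Tokyo │18.0                
Hank Taylor │Berlin│21.5                
Bob Taylor  │NYC   │25.5                
Eve Wilson  │NYC   │29.3                
Hank Wilson │NYC   │41.9                
Grace Wilson│Berlin│47.8                
Grace Wilson│Tokyo │58.4                
Grace Smith │Berlin│61.3                
Grace Brown │Sydney│65.8                
Frank Smith │Sydney│66.4                
Hank Taylor │NYC   │83.8                
Eve Wilson  │Paris │86.7                
Carol Wilson│Paris │92.0                
                                        
                                        
                                        
                                        


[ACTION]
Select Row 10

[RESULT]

Name        │City  │Scor▲               
────────────┼──────┼─────               
Alice Davis │Berlin│2.1                 
Eve Wilson  │Tokyo │18.0                
Hank Taylor │Berlin│21.5                
Bob Taylor  │NYC   │25.5                
Eve Wilson  │NYC   │29.3                
Hank Wilson │NYC   │41.9                
Grace Wilson│Berlin│47.8                
Grace Wilson│Tokyo │58.4                
Grace Smith │Berlin│61.3                
Grace Brown │Sydney│65.8                
>rank Smith │Sydney│66.4                
Hank Taylor │NYC   │83.8                
Eve Wilson  │Paris │86.7                
Carol Wilson│Paris │92.0                
                                        
                                        
                                        
                                        


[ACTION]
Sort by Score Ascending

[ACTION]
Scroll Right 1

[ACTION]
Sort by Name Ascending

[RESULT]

Name       ▲│City  │Score               
────────────┼──────┼─────               
Alice Davis │Berlin│2.1                 
Bob Taylor  │NYC   │25.5                
Carol Wilson│Paris │92.0                
Eve Wilson  │Tokyo │18.0                
Eve Wilson  │NYC   │29.3                
Eve Wilson  │Paris │86.7                
Frank Smith │Sydney│66.4                
Grace Brown │Sydney│65.8                
Grace Smith │Berlin│61.3                
Grace Wilson│Berlin│47.8                
>race Wilson│Tokyo │58.4                
Hank Taylor │Berlin│21.5                
Hank Taylor │NYC   │83.8                
Hank Wilson │NYC   │41.9                
                                        
                                        
                                        
                                        


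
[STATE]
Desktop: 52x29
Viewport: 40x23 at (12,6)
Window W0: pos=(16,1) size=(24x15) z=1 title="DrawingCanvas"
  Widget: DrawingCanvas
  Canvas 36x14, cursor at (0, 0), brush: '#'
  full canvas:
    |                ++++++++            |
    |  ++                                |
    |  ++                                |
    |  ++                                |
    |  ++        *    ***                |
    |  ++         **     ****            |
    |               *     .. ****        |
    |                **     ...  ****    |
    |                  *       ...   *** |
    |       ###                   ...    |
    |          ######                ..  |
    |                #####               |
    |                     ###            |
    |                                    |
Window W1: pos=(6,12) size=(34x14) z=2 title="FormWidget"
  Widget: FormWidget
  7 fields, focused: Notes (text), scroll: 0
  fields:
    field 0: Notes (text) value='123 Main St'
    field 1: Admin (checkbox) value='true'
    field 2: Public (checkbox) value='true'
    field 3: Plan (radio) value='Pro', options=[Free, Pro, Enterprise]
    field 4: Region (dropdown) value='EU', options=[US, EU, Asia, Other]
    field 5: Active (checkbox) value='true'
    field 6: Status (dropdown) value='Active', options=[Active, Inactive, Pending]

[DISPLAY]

    ┃  ++                  ┃            
    ┃  ++                  ┃            
    ┃  ++        *    ***  ┃            
    ┃  ++         **     **┃            
    ┃               *     .┃            
    ┃                **    ┃            
━━━━━━━━━━━━━━━━━━━━━━━━━━━┓            
Widget                     ┃            
───────────────────────────┨            
es:      [123 Main St     ]┃            
in:      [x]               ┃            
lic:     [x]               ┃            
n:       ( ) Free  (●) Pro ┃            
ion:     [EU             ▼]┃            
ive:     [x]               ┃            
tus:     [Active         ▼]┃            
                           ┃            
                           ┃            
                           ┃            
━━━━━━━━━━━━━━━━━━━━━━━━━━━┛            
                                        
                                        
                                        


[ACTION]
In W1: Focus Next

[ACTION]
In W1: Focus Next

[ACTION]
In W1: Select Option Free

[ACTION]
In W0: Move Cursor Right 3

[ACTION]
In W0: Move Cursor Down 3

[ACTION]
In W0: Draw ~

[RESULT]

    ┃  ++                  ┃            
    ┃  +~                  ┃            
    ┃  ++        *    ***  ┃            
    ┃  ++         **     **┃            
    ┃               *     .┃            
    ┃                **    ┃            
━━━━━━━━━━━━━━━━━━━━━━━━━━━┓            
Widget                     ┃            
───────────────────────────┨            
es:      [123 Main St     ]┃            
in:      [x]               ┃            
lic:     [x]               ┃            
n:       ( ) Free  (●) Pro ┃            
ion:     [EU             ▼]┃            
ive:     [x]               ┃            
tus:     [Active         ▼]┃            
                           ┃            
                           ┃            
                           ┃            
━━━━━━━━━━━━━━━━━━━━━━━━━━━┛            
                                        
                                        
                                        


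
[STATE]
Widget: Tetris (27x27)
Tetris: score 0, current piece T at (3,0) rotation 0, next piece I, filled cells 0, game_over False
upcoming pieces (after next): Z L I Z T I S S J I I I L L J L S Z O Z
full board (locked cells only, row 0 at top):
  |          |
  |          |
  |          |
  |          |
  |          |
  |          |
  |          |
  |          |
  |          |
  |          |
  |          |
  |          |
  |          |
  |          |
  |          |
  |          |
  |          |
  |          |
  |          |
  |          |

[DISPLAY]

    ▒     │Next:           
   ▒▒▒    │████            
          │                
          │                
          │                
          │                
          │Score:          
          │0               
          │                
          │                
          │                
          │                
          │                
          │                
          │                
          │                
          │                
          │                
          │                
          │                
          │                
          │                
          │                
          │                
          │                
          │                
          │                


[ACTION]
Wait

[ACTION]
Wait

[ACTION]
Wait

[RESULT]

          │Next:           
          │████            
          │                
    ▒     │                
   ▒▒▒    │                
          │                
          │Score:          
          │0               
          │                
          │                
          │                
          │                
          │                
          │                
          │                
          │                
          │                
          │                
          │                
          │                
          │                
          │                
          │                
          │                
          │                
          │                
          │                


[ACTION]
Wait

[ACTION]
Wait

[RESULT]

          │Next:           
          │████            
          │                
          │                
          │                
    ▒     │                
   ▒▒▒    │Score:          
          │0               
          │                
          │                
          │                
          │                
          │                
          │                
          │                
          │                
          │                
          │                
          │                
          │                
          │                
          │                
          │                
          │                
          │                
          │                
          │                


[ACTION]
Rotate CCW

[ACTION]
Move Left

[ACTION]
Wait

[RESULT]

          │Next:           
          │████            
          │                
          │                
          │                
          │                
   ▒      │Score:          
  ▒▒      │0               
   ▒      │                
          │                
          │                
          │                
          │                
          │                
          │                
          │                
          │                
          │                
          │                
          │                
          │                
          │                
          │                
          │                
          │                
          │                
          │                


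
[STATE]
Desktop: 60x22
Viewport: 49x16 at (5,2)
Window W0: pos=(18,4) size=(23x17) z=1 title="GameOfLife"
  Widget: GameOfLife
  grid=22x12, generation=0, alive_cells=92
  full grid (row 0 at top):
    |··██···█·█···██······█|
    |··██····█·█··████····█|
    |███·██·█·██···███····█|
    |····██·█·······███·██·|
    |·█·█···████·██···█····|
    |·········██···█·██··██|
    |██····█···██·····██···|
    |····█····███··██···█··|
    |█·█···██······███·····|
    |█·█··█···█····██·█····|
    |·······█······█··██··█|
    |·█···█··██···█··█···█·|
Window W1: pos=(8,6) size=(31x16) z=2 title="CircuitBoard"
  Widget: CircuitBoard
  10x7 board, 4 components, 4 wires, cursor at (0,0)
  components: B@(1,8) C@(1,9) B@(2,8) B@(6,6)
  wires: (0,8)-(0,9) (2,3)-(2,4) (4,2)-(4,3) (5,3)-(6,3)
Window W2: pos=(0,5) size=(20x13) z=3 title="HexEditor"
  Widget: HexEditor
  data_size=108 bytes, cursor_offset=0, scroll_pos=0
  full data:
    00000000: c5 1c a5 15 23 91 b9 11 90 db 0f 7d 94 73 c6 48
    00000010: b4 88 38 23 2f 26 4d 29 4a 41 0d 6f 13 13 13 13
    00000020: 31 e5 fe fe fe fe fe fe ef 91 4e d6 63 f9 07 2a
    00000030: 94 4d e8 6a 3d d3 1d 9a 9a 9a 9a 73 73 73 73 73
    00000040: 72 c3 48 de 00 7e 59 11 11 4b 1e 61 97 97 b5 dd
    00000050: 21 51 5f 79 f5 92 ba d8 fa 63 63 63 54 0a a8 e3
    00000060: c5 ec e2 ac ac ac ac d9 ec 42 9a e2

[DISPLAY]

                                                 
                                                 
             ┏━━━━━━━━━━━━━━━━━━━━━┓             
━━━━━━━━━━━━━━┓GameOfLife          ┃             
Editor        ┃━━━━━━━━━━━━━━━━━━┓─┨             
──────────────┨rd                ┃ ┃             
0000  C5 1c a5┃──────────────────┨·┃             
0010  b4 88 38┃4 5 6 7 8 9       ┃·┃             
0020  31 e5 fe┃                  ┃·┃             
0030  94 4d e8┃                  ┃█┃             
0040  72 c3 48┃                  ┃·┃             
0050  21 51 5f┃                  ┃█┃             
0060  c5 ec e2┃     · ─ ·        ┃·┃             
              ┃                  ┃·┃             
              ┃                  ┃·┃             
━━━━━━━━━━━━━━┛                  ┃·┃             


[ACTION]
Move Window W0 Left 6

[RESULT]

                                                 
                                                 
       ┏━━━━━━━━━━━━━━━━━━━━━┓                   
━━━━━━━━━━━━━━┓Life          ┃                   
Editor        ┃━━━━━━━━━━━━━━━━━━┓               
──────────────┨rd                ┃               
0000  C5 1c a5┃──────────────────┨               
0010  b4 88 38┃4 5 6 7 8 9       ┃               
0020  31 e5 fe┃                  ┃               
0030  94 4d e8┃                  ┃               
0040  72 c3 48┃                  ┃               
0050  21 51 5f┃                  ┃               
0060  c5 ec e2┃     · ─ ·        ┃               
              ┃                  ┃               
              ┃                  ┃               
━━━━━━━━━━━━━━┛                  ┃               


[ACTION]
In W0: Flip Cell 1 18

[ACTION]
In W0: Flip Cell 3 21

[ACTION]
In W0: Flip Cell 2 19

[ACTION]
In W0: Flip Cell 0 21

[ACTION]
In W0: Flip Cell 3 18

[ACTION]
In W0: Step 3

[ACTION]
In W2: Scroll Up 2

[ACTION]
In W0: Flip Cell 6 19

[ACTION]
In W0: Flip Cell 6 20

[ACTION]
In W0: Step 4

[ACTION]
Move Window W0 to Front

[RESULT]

                                                 
                                                 
       ┏━━━━━━━━━━━━━━━━━━━━━┓                   
━━━━━━━┃ GameOfLife          ┃                   
Editor ┠─────────────────────┨━━━┓               
───────┃Gen: 7               ┃   ┃               
0000  C┃·····················┃───┨               
0010  b┃·███···█·············┃   ┃               
0020  3┃···█·███····██·······┃   ┃               
0030  9┃█······█·████·█······┃   ┃               
0040  7┃·····███··█···██·····┃   ┃               
0050  2┃·█·██···███···██··███┃   ┃               
0060  c┃···················██┃   ┃               
       ┃···············█████·┃   ┃               
       ┃··········█··█··██···┃   ┃               
━━━━━━━┃·········█·█·········┃   ┃               
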